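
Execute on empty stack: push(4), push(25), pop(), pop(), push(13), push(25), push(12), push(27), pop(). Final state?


push(4) -> [4]
push(25) -> [4, 25]
pop() returns 25 -> [4]
pop() returns 4 -> []
push(13) -> [13]
push(25) -> [13, 25]
push(12) -> [13, 25, 12]
push(27) -> [13, 25, 12, 27]
pop() returns 27 -> [13, 25, 12]
Final stack (bottom to top): [13, 25, 12]


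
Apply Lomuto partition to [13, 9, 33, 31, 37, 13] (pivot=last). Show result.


Elements <= 13 go left of pivot.
Result: [13, 9, 13, 31, 37, 33], pivot at index 2


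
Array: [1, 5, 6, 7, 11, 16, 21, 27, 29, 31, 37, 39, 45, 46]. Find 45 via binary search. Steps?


Search for 45:
[0,13] mid=6 arr[6]=21
[7,13] mid=10 arr[10]=37
[11,13] mid=12 arr[12]=45
Total: 3 comparisons


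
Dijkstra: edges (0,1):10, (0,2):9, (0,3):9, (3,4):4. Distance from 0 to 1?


Dijkstra from 0:
Distances: {0: 0, 1: 10, 2: 9, 3: 9, 4: 13}
Shortest distance to 1 = 10, path = [0, 1]


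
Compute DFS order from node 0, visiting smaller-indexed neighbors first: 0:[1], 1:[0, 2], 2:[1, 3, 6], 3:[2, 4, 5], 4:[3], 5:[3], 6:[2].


DFS stack-based: start with [0]
Visit order: [0, 1, 2, 3, 4, 5, 6]


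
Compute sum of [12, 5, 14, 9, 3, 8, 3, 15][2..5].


Prefix sums: [0, 12, 17, 31, 40, 43, 51, 54, 69]
Sum[2..5] = prefix[6] - prefix[2] = 51 - 17 = 34


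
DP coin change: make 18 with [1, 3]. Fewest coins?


dp[0]=0; dp[i]=1+min(dp[i-c] for c in coins)
...dp[13]=5, dp[14]=6, dp[15]=5, dp[16]=6, dp[17]=7, dp[18]=6
Minimum coins for 18 = 6


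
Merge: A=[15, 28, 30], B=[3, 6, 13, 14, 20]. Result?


Compare heads, take smaller each step.
Merged: [3, 6, 13, 14, 15, 20, 28, 30]


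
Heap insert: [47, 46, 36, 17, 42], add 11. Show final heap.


Append 11: [47, 46, 36, 17, 42, 11]
Bubble up: no swaps needed
Result: [47, 46, 36, 17, 42, 11]


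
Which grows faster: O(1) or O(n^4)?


constant grows slower than quartic
O(1) is asymptotically smaller; O(n^4) grows faster


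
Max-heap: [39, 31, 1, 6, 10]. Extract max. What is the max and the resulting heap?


Max = 39
Replace root with last, heapify down
Resulting heap: [31, 10, 1, 6]


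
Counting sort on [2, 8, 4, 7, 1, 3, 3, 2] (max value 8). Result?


Count array: [0, 1, 2, 2, 1, 0, 0, 1, 1]
Reconstruct: [1, 2, 2, 3, 3, 4, 7, 8]


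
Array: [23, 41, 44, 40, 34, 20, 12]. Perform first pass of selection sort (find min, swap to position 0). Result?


After one pass: [12, 41, 44, 40, 34, 20, 23]


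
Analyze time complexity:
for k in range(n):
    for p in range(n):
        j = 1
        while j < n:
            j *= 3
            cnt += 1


Per nesting level: O(n) * O(n) * O(log n) = O(n^2 log n)
Complexity: O(n^2 log n)


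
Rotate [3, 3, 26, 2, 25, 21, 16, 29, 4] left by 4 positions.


Left rotate by 4: [25, 21, 16, 29, 4, 3, 3, 26, 2]


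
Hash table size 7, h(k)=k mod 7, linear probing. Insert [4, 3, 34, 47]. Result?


Insertions: 4->slot 4; 3->slot 3; 34->slot 6; 47->slot 5
Table: [None, None, None, 3, 4, 47, 34]


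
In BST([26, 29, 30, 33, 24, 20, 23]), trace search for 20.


BST root = 26
Search for 20: compare at each node
Path: [26, 24, 20]


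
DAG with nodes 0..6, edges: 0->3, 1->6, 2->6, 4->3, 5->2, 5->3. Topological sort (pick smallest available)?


Kahn's algorithm, process smallest node first
Order: [0, 1, 4, 5, 2, 3, 6]


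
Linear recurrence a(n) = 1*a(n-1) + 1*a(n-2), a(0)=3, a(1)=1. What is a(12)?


Build bottom-up:
...a(10)=157, a(11)=254, a(12)=1*254+1*157=411


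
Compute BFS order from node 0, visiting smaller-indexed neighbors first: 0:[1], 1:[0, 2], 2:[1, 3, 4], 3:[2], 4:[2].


BFS queue: start with [0]
Visit order: [0, 1, 2, 3, 4]


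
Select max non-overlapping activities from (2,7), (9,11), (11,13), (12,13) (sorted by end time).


Greedy: pick earliest-ending, then skip overlaps.
Selected (3 activities): [(2, 7), (9, 11), (11, 13)]


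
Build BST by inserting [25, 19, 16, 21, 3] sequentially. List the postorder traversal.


Root = 25; build tree by BST insertion.
Postorder traversal: [3, 16, 21, 19, 25]


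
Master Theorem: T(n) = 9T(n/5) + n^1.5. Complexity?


a=9, b=5, c=1.5. log_5(9)=1.365 < c=1.5. Case 3: O(n^c) = O(n^1.500)
Complexity: O(n^1.500)


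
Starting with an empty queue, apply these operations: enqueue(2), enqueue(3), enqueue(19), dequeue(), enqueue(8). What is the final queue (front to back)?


enqueue(2) -> [2]
enqueue(3) -> [2, 3]
enqueue(19) -> [2, 3, 19]
dequeue() returns 2 -> [3, 19]
enqueue(8) -> [3, 19, 8]
Final queue (front to back): [3, 19, 8]


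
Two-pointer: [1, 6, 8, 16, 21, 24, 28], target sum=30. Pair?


Two pointers: lo=0, hi=6
Found pair: (6, 24) summing to 30


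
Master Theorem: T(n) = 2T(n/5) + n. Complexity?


a=2, b=5, c=1. log_5(2)=0.431 < c=1. Case 3: O(n^c) = O(n)
Complexity: O(n)


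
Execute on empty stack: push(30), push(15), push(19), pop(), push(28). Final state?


push(30) -> [30]
push(15) -> [30, 15]
push(19) -> [30, 15, 19]
pop() returns 19 -> [30, 15]
push(28) -> [30, 15, 28]
Final stack (bottom to top): [30, 15, 28]


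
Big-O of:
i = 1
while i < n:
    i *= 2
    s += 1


Per nesting level: O(log n) = O(log n)
Complexity: O(log n)


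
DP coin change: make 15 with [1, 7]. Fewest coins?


dp[0]=0; dp[i]=1+min(dp[i-c] for c in coins)
...dp[10]=4, dp[11]=5, dp[12]=6, dp[13]=7, dp[14]=2, dp[15]=3
Minimum coins for 15 = 3


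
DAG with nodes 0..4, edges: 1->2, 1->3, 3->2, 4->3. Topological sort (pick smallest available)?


Kahn's algorithm, process smallest node first
Order: [0, 1, 4, 3, 2]


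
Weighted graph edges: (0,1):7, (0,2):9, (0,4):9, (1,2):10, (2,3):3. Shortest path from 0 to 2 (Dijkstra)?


Dijkstra from 0:
Distances: {0: 0, 1: 7, 2: 9, 3: 12, 4: 9}
Shortest distance to 2 = 9, path = [0, 2]


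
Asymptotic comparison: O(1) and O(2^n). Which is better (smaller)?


constant grows slower than exponential
O(1) is asymptotically smaller; O(2^n) grows faster


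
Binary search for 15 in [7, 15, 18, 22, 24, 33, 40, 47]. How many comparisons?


Search for 15:
[0,7] mid=3 arr[3]=22
[0,2] mid=1 arr[1]=15
Total: 2 comparisons


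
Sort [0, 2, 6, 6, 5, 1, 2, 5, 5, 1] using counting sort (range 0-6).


Count array: [1, 2, 2, 0, 0, 3, 2]
Reconstruct: [0, 1, 1, 2, 2, 5, 5, 5, 6, 6]


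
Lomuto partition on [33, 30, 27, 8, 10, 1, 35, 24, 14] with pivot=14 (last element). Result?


Elements <= 14 go left of pivot.
Result: [8, 10, 1, 14, 30, 27, 35, 24, 33], pivot at index 3


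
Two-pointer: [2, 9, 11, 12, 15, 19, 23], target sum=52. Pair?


Two pointers: lo=0, hi=6
No pair sums to 52


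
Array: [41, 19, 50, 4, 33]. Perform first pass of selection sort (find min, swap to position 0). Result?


After one pass: [4, 19, 50, 41, 33]


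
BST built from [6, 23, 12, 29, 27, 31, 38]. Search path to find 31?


BST root = 6
Search for 31: compare at each node
Path: [6, 23, 29, 31]


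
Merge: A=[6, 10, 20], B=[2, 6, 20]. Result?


Compare heads, take smaller each step.
Merged: [2, 6, 6, 10, 20, 20]


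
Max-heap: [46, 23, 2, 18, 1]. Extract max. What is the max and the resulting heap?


Max = 46
Replace root with last, heapify down
Resulting heap: [23, 18, 2, 1]


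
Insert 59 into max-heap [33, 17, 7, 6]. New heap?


Append 59: [33, 17, 7, 6, 59]
Bubble up: swap idx 4(59) with idx 1(17); swap idx 1(59) with idx 0(33)
Result: [59, 33, 7, 6, 17]


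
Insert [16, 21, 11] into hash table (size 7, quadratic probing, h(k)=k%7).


Insertions: 16->slot 2; 21->slot 0; 11->slot 4
Table: [21, None, 16, None, 11, None, None]


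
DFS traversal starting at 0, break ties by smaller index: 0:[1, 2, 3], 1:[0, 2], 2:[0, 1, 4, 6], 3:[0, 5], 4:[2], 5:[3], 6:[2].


DFS stack-based: start with [0]
Visit order: [0, 1, 2, 4, 6, 3, 5]


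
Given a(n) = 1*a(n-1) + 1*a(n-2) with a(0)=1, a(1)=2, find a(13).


Build bottom-up:
...a(11)=233, a(12)=377, a(13)=1*377+1*233=610


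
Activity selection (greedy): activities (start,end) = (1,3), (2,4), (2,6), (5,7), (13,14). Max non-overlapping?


Greedy: pick earliest-ending, then skip overlaps.
Selected (3 activities): [(1, 3), (5, 7), (13, 14)]


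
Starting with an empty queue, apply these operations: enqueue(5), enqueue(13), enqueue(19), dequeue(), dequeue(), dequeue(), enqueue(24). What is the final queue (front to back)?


enqueue(5) -> [5]
enqueue(13) -> [5, 13]
enqueue(19) -> [5, 13, 19]
dequeue() returns 5 -> [13, 19]
dequeue() returns 13 -> [19]
dequeue() returns 19 -> []
enqueue(24) -> [24]
Final queue (front to back): [24]


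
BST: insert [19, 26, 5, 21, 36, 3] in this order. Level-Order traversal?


Root = 19; build tree by BST insertion.
Level-Order traversal: [19, 5, 26, 3, 21, 36]


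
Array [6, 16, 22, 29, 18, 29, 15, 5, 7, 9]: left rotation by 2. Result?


Left rotate by 2: [22, 29, 18, 29, 15, 5, 7, 9, 6, 16]


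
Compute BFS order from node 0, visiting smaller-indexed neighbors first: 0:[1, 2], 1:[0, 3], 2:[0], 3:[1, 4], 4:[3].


BFS queue: start with [0]
Visit order: [0, 1, 2, 3, 4]


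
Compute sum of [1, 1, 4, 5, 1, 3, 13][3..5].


Prefix sums: [0, 1, 2, 6, 11, 12, 15, 28]
Sum[3..5] = prefix[6] - prefix[3] = 15 - 6 = 9


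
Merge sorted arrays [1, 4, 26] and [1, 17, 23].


Compare heads, take smaller each step.
Merged: [1, 1, 4, 17, 23, 26]


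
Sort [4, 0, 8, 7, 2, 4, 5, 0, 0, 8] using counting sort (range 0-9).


Count array: [3, 0, 1, 0, 2, 1, 0, 1, 2, 0]
Reconstruct: [0, 0, 0, 2, 4, 4, 5, 7, 8, 8]


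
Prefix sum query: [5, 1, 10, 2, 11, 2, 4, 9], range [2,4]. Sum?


Prefix sums: [0, 5, 6, 16, 18, 29, 31, 35, 44]
Sum[2..4] = prefix[5] - prefix[2] = 29 - 6 = 23


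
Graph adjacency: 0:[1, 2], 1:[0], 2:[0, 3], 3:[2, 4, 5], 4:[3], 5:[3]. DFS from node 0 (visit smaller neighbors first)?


DFS stack-based: start with [0]
Visit order: [0, 1, 2, 3, 4, 5]


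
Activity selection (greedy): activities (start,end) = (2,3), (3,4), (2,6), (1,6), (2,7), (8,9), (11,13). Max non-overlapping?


Greedy: pick earliest-ending, then skip overlaps.
Selected (4 activities): [(2, 3), (3, 4), (8, 9), (11, 13)]


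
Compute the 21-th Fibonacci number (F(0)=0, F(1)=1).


F(n)=F(n-1)+F(n-2)
...F(19)=4181, F(20)=6765, F(21)=10946


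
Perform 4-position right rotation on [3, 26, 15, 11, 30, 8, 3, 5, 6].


Right rotate by 4: [8, 3, 5, 6, 3, 26, 15, 11, 30]


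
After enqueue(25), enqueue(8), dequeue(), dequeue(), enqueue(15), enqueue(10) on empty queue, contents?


enqueue(25) -> [25]
enqueue(8) -> [25, 8]
dequeue() returns 25 -> [8]
dequeue() returns 8 -> []
enqueue(15) -> [15]
enqueue(10) -> [15, 10]
Final queue (front to back): [15, 10]


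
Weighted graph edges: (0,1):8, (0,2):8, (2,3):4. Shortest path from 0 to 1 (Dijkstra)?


Dijkstra from 0:
Distances: {0: 0, 1: 8, 2: 8, 3: 12}
Shortest distance to 1 = 8, path = [0, 1]


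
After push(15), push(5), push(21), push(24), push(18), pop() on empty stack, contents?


push(15) -> [15]
push(5) -> [15, 5]
push(21) -> [15, 5, 21]
push(24) -> [15, 5, 21, 24]
push(18) -> [15, 5, 21, 24, 18]
pop() returns 18 -> [15, 5, 21, 24]
Final stack (bottom to top): [15, 5, 21, 24]


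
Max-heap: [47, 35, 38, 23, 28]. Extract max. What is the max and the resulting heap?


Max = 47
Replace root with last, heapify down
Resulting heap: [38, 35, 28, 23]


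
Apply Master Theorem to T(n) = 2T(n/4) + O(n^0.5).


a=2, b=4, c=0.5. log_4(2)=0.5 = c=0.5. Case 2: O(n^c log n) = O(sqrt(n) log n)
Complexity: O(sqrt(n) log n)


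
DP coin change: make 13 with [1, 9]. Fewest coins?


dp[0]=0; dp[i]=1+min(dp[i-c] for c in coins)
...dp[8]=8, dp[9]=1, dp[10]=2, dp[11]=3, dp[12]=4, dp[13]=5
Minimum coins for 13 = 5


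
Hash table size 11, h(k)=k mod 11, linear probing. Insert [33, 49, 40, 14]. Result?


Insertions: 33->slot 0; 49->slot 5; 40->slot 7; 14->slot 3
Table: [33, None, None, 14, None, 49, None, 40, None, None, None]


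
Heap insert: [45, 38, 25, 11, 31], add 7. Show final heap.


Append 7: [45, 38, 25, 11, 31, 7]
Bubble up: no swaps needed
Result: [45, 38, 25, 11, 31, 7]


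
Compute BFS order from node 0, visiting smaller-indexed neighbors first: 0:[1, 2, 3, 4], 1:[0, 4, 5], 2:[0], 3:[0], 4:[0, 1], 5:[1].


BFS queue: start with [0]
Visit order: [0, 1, 2, 3, 4, 5]


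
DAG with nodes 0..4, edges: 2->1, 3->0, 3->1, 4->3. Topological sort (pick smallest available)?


Kahn's algorithm, process smallest node first
Order: [2, 4, 3, 0, 1]


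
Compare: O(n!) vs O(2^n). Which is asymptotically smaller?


exponential grows slower than factorial
O(2^n) is asymptotically smaller; O(n!) grows faster


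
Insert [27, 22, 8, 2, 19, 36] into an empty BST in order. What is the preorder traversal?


Root = 27; build tree by BST insertion.
Preorder traversal: [27, 22, 8, 2, 19, 36]


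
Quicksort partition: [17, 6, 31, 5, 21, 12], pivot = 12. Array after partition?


Elements <= 12 go left of pivot.
Result: [6, 5, 12, 17, 21, 31], pivot at index 2


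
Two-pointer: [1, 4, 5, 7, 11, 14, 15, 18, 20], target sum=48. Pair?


Two pointers: lo=0, hi=8
No pair sums to 48


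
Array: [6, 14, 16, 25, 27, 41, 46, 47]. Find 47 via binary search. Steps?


Search for 47:
[0,7] mid=3 arr[3]=25
[4,7] mid=5 arr[5]=41
[6,7] mid=6 arr[6]=46
[7,7] mid=7 arr[7]=47
Total: 4 comparisons


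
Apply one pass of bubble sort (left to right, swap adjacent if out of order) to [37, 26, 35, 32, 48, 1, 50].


After one pass: [26, 35, 32, 37, 1, 48, 50]


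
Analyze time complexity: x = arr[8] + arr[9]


Analysis: constant-time operation, no loop
Complexity: O(1)


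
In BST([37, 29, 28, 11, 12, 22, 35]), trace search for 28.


BST root = 37
Search for 28: compare at each node
Path: [37, 29, 28]


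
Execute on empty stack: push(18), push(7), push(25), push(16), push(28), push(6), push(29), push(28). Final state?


push(18) -> [18]
push(7) -> [18, 7]
push(25) -> [18, 7, 25]
push(16) -> [18, 7, 25, 16]
push(28) -> [18, 7, 25, 16, 28]
push(6) -> [18, 7, 25, 16, 28, 6]
push(29) -> [18, 7, 25, 16, 28, 6, 29]
push(28) -> [18, 7, 25, 16, 28, 6, 29, 28]
Final stack (bottom to top): [18, 7, 25, 16, 28, 6, 29, 28]


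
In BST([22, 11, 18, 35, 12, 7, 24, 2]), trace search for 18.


BST root = 22
Search for 18: compare at each node
Path: [22, 11, 18]


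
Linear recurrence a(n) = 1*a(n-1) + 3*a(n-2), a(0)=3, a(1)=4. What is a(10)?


Build bottom-up:
...a(8)=1741, a(9)=3985, a(10)=1*3985+3*1741=9208


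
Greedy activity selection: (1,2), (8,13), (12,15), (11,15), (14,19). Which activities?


Greedy: pick earliest-ending, then skip overlaps.
Selected (3 activities): [(1, 2), (8, 13), (14, 19)]


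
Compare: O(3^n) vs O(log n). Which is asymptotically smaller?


logarithmic grows slower than exponential (base 3)
O(log n) is asymptotically smaller; O(3^n) grows faster


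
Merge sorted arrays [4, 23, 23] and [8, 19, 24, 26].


Compare heads, take smaller each step.
Merged: [4, 8, 19, 23, 23, 24, 26]


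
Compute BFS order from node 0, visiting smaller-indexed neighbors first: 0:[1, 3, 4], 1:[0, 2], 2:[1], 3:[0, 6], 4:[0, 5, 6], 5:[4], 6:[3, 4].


BFS queue: start with [0]
Visit order: [0, 1, 3, 4, 2, 6, 5]


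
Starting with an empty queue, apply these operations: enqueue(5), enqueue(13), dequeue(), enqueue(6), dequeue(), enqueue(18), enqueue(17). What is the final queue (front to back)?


enqueue(5) -> [5]
enqueue(13) -> [5, 13]
dequeue() returns 5 -> [13]
enqueue(6) -> [13, 6]
dequeue() returns 13 -> [6]
enqueue(18) -> [6, 18]
enqueue(17) -> [6, 18, 17]
Final queue (front to back): [6, 18, 17]


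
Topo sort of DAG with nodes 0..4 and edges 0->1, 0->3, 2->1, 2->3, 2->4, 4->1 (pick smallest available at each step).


Kahn's algorithm, process smallest node first
Order: [0, 2, 3, 4, 1]


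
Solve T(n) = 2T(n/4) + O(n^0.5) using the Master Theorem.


a=2, b=4, c=0.5. log_4(2)=0.5 = c=0.5. Case 2: O(n^c log n) = O(sqrt(n) log n)
Complexity: O(sqrt(n) log n)


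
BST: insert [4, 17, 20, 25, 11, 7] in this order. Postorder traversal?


Root = 4; build tree by BST insertion.
Postorder traversal: [7, 11, 25, 20, 17, 4]


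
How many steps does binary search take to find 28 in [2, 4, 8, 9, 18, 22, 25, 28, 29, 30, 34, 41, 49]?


Search for 28:
[0,12] mid=6 arr[6]=25
[7,12] mid=9 arr[9]=30
[7,8] mid=7 arr[7]=28
Total: 3 comparisons


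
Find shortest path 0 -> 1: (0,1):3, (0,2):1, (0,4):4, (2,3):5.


Dijkstra from 0:
Distances: {0: 0, 1: 3, 2: 1, 3: 6, 4: 4}
Shortest distance to 1 = 3, path = [0, 1]


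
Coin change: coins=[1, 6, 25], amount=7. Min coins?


dp[0]=0; dp[i]=1+min(dp[i-c] for c in coins)
...dp[2]=2, dp[3]=3, dp[4]=4, dp[5]=5, dp[6]=1, dp[7]=2
Minimum coins for 7 = 2


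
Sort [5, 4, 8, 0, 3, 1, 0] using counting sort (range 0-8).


Count array: [2, 1, 0, 1, 1, 1, 0, 0, 1]
Reconstruct: [0, 0, 1, 3, 4, 5, 8]


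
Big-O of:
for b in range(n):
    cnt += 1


Per nesting level: O(n) = O(n)
Complexity: O(n)


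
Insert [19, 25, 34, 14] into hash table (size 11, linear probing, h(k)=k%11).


Insertions: 19->slot 8; 25->slot 3; 34->slot 1; 14->slot 4
Table: [None, 34, None, 25, 14, None, None, None, 19, None, None]


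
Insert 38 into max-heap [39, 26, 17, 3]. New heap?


Append 38: [39, 26, 17, 3, 38]
Bubble up: swap idx 4(38) with idx 1(26)
Result: [39, 38, 17, 3, 26]


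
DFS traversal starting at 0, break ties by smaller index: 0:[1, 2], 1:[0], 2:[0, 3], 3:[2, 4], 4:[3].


DFS stack-based: start with [0]
Visit order: [0, 1, 2, 3, 4]


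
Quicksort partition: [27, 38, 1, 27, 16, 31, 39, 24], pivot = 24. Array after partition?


Elements <= 24 go left of pivot.
Result: [1, 16, 24, 27, 38, 31, 39, 27], pivot at index 2


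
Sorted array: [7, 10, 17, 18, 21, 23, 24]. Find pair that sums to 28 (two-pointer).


Two pointers: lo=0, hi=6
Found pair: (7, 21) summing to 28


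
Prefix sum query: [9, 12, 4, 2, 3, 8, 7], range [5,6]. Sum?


Prefix sums: [0, 9, 21, 25, 27, 30, 38, 45]
Sum[5..6] = prefix[7] - prefix[5] = 45 - 30 = 15


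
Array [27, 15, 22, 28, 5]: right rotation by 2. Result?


Right rotate by 2: [28, 5, 27, 15, 22]


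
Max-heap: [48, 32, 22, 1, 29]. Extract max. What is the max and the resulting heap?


Max = 48
Replace root with last, heapify down
Resulting heap: [32, 29, 22, 1]


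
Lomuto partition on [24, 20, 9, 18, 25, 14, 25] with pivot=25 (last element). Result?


Elements <= 25 go left of pivot.
Result: [24, 20, 9, 18, 25, 14, 25], pivot at index 6


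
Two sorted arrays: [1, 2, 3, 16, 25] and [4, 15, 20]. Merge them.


Compare heads, take smaller each step.
Merged: [1, 2, 3, 4, 15, 16, 20, 25]


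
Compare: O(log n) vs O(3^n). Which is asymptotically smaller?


logarithmic grows slower than exponential (base 3)
O(log n) is asymptotically smaller; O(3^n) grows faster


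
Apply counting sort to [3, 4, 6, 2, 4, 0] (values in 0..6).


Count array: [1, 0, 1, 1, 2, 0, 1]
Reconstruct: [0, 2, 3, 4, 4, 6]


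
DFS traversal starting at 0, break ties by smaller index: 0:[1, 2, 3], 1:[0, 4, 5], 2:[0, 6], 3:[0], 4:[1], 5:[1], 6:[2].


DFS stack-based: start with [0]
Visit order: [0, 1, 4, 5, 2, 6, 3]


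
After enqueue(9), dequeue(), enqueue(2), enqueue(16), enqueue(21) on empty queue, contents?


enqueue(9) -> [9]
dequeue() returns 9 -> []
enqueue(2) -> [2]
enqueue(16) -> [2, 16]
enqueue(21) -> [2, 16, 21]
Final queue (front to back): [2, 16, 21]


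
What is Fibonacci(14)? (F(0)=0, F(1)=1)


F(n)=F(n-1)+F(n-2)
...F(12)=144, F(13)=233, F(14)=377


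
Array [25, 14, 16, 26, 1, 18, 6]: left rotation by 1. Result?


Left rotate by 1: [14, 16, 26, 1, 18, 6, 25]


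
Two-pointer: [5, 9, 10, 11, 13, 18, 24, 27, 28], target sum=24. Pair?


Two pointers: lo=0, hi=8
Found pair: (11, 13) summing to 24


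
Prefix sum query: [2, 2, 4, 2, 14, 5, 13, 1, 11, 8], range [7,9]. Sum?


Prefix sums: [0, 2, 4, 8, 10, 24, 29, 42, 43, 54, 62]
Sum[7..9] = prefix[10] - prefix[7] = 62 - 42 = 20


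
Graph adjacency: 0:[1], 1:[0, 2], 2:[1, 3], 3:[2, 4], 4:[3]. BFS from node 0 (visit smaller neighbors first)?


BFS queue: start with [0]
Visit order: [0, 1, 2, 3, 4]


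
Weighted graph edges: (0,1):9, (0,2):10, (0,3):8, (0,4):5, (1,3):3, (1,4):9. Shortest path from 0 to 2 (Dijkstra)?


Dijkstra from 0:
Distances: {0: 0, 1: 9, 2: 10, 3: 8, 4: 5}
Shortest distance to 2 = 10, path = [0, 2]


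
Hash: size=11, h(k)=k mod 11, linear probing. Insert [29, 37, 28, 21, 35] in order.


Insertions: 29->slot 7; 37->slot 4; 28->slot 6; 21->slot 10; 35->slot 2
Table: [None, None, 35, None, 37, None, 28, 29, None, None, 21]


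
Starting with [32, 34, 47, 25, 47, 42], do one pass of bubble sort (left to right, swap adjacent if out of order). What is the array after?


After one pass: [32, 34, 25, 47, 42, 47]


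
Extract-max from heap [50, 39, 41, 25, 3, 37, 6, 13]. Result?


Max = 50
Replace root with last, heapify down
Resulting heap: [41, 39, 37, 25, 3, 13, 6]


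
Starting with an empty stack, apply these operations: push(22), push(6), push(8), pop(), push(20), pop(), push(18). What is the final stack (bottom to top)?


push(22) -> [22]
push(6) -> [22, 6]
push(8) -> [22, 6, 8]
pop() returns 8 -> [22, 6]
push(20) -> [22, 6, 20]
pop() returns 20 -> [22, 6]
push(18) -> [22, 6, 18]
Final stack (bottom to top): [22, 6, 18]


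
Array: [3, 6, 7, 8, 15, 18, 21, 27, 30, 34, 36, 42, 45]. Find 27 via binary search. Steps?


Search for 27:
[0,12] mid=6 arr[6]=21
[7,12] mid=9 arr[9]=34
[7,8] mid=7 arr[7]=27
Total: 3 comparisons


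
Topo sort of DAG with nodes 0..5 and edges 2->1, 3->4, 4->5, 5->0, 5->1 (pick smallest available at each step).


Kahn's algorithm, process smallest node first
Order: [2, 3, 4, 5, 0, 1]


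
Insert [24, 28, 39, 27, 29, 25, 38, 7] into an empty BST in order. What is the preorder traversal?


Root = 24; build tree by BST insertion.
Preorder traversal: [24, 7, 28, 27, 25, 39, 29, 38]


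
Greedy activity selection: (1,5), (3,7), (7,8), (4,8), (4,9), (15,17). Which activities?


Greedy: pick earliest-ending, then skip overlaps.
Selected (3 activities): [(1, 5), (7, 8), (15, 17)]


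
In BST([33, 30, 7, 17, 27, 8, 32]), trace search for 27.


BST root = 33
Search for 27: compare at each node
Path: [33, 30, 7, 17, 27]


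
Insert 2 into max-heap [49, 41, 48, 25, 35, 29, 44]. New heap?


Append 2: [49, 41, 48, 25, 35, 29, 44, 2]
Bubble up: no swaps needed
Result: [49, 41, 48, 25, 35, 29, 44, 2]


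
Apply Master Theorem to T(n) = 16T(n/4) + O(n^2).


a=16, b=4, c=2. log_4(16)=2 = c=2. Case 2: O(n^c log n) = O(n^2 log n)
Complexity: O(n^2 log n)


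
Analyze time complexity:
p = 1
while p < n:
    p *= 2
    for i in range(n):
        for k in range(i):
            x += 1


Per nesting level: O(log n) * O(n) * O(n) [triangular over i] = O(n^2 log n)
Complexity: O(n^2 log n)


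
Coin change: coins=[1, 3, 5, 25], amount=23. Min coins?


dp[0]=0; dp[i]=1+min(dp[i-c] for c in coins)
...dp[18]=4, dp[19]=5, dp[20]=4, dp[21]=5, dp[22]=6, dp[23]=5
Minimum coins for 23 = 5


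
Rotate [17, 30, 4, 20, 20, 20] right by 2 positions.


Right rotate by 2: [20, 20, 17, 30, 4, 20]


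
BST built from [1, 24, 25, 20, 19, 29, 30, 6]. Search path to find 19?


BST root = 1
Search for 19: compare at each node
Path: [1, 24, 20, 19]


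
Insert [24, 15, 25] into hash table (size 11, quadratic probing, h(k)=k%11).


Insertions: 24->slot 2; 15->slot 4; 25->slot 3
Table: [None, None, 24, 25, 15, None, None, None, None, None, None]


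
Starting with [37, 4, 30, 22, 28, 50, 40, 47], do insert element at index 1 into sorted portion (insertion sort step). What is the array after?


After one pass: [4, 37, 30, 22, 28, 50, 40, 47]


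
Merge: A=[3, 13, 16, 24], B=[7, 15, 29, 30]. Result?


Compare heads, take smaller each step.
Merged: [3, 7, 13, 15, 16, 24, 29, 30]


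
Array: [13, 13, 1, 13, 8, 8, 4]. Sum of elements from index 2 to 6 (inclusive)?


Prefix sums: [0, 13, 26, 27, 40, 48, 56, 60]
Sum[2..6] = prefix[7] - prefix[2] = 60 - 26 = 34


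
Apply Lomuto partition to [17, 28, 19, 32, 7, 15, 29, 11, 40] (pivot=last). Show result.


Elements <= 40 go left of pivot.
Result: [17, 28, 19, 32, 7, 15, 29, 11, 40], pivot at index 8


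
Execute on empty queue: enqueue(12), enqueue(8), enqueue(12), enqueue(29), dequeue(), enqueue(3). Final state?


enqueue(12) -> [12]
enqueue(8) -> [12, 8]
enqueue(12) -> [12, 8, 12]
enqueue(29) -> [12, 8, 12, 29]
dequeue() returns 12 -> [8, 12, 29]
enqueue(3) -> [8, 12, 29, 3]
Final queue (front to back): [8, 12, 29, 3]


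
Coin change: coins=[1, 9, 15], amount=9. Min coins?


dp[0]=0; dp[i]=1+min(dp[i-c] for c in coins)
...dp[4]=4, dp[5]=5, dp[6]=6, dp[7]=7, dp[8]=8, dp[9]=1
Minimum coins for 9 = 1


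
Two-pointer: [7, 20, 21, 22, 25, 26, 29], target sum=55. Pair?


Two pointers: lo=0, hi=6
Found pair: (26, 29) summing to 55


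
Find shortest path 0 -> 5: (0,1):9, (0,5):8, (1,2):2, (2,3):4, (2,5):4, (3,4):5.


Dijkstra from 0:
Distances: {0: 0, 1: 9, 2: 11, 3: 15, 4: 20, 5: 8}
Shortest distance to 5 = 8, path = [0, 5]


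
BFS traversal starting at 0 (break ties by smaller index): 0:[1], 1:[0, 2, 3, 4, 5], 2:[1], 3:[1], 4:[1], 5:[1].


BFS queue: start with [0]
Visit order: [0, 1, 2, 3, 4, 5]


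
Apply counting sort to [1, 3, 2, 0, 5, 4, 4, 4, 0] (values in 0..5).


Count array: [2, 1, 1, 1, 3, 1]
Reconstruct: [0, 0, 1, 2, 3, 4, 4, 4, 5]


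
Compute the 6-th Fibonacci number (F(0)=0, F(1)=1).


F(n)=F(n-1)+F(n-2)
...F(4)=3, F(5)=5, F(6)=8


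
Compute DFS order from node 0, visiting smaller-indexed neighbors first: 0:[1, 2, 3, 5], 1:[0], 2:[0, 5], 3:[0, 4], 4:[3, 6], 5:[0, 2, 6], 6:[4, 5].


DFS stack-based: start with [0]
Visit order: [0, 1, 2, 5, 6, 4, 3]


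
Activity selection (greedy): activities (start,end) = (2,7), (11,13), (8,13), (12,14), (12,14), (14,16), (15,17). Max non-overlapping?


Greedy: pick earliest-ending, then skip overlaps.
Selected (3 activities): [(2, 7), (11, 13), (14, 16)]


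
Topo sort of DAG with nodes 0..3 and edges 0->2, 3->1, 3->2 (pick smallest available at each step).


Kahn's algorithm, process smallest node first
Order: [0, 3, 1, 2]


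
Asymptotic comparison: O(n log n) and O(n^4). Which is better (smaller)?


linearithmic grows slower than quartic
O(n log n) is asymptotically smaller; O(n^4) grows faster


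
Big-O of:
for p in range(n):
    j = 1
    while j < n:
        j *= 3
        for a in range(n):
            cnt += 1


Per nesting level: O(n) * O(log n) * O(n) = O(n^2 log n)
Complexity: O(n^2 log n)


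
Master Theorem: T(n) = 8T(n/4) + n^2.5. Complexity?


a=8, b=4, c=2.5. log_4(8)=1.5 < c=2.5. Case 3: O(n^c) = O(n^2.500)
Complexity: O(n^2.500)


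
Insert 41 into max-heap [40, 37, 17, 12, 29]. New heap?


Append 41: [40, 37, 17, 12, 29, 41]
Bubble up: swap idx 5(41) with idx 2(17); swap idx 2(41) with idx 0(40)
Result: [41, 37, 40, 12, 29, 17]


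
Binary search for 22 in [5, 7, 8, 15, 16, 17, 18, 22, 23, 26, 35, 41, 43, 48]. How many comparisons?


Search for 22:
[0,13] mid=6 arr[6]=18
[7,13] mid=10 arr[10]=35
[7,9] mid=8 arr[8]=23
[7,7] mid=7 arr[7]=22
Total: 4 comparisons


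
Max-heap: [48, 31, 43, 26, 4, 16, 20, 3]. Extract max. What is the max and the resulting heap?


Max = 48
Replace root with last, heapify down
Resulting heap: [43, 31, 20, 26, 4, 16, 3]


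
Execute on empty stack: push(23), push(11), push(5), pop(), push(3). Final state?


push(23) -> [23]
push(11) -> [23, 11]
push(5) -> [23, 11, 5]
pop() returns 5 -> [23, 11]
push(3) -> [23, 11, 3]
Final stack (bottom to top): [23, 11, 3]


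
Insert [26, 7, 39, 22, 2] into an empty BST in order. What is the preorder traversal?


Root = 26; build tree by BST insertion.
Preorder traversal: [26, 7, 2, 22, 39]


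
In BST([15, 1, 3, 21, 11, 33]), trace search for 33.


BST root = 15
Search for 33: compare at each node
Path: [15, 21, 33]


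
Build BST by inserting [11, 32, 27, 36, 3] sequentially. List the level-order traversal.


Root = 11; build tree by BST insertion.
Level-Order traversal: [11, 3, 32, 27, 36]


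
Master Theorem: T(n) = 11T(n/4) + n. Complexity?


a=11, b=4, c=1. log_4(11)=1.730 > c=1. Case 1: O(n^log_b(a)) = O(n^1.730)
Complexity: O(n^1.730)


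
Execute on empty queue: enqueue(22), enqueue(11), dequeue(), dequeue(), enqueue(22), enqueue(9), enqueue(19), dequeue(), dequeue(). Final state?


enqueue(22) -> [22]
enqueue(11) -> [22, 11]
dequeue() returns 22 -> [11]
dequeue() returns 11 -> []
enqueue(22) -> [22]
enqueue(9) -> [22, 9]
enqueue(19) -> [22, 9, 19]
dequeue() returns 22 -> [9, 19]
dequeue() returns 9 -> [19]
Final queue (front to back): [19]


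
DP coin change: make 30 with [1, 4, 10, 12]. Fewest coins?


dp[0]=0; dp[i]=1+min(dp[i-c] for c in coins)
...dp[25]=3, dp[26]=3, dp[27]=4, dp[28]=3, dp[29]=4, dp[30]=3
Minimum coins for 30 = 3


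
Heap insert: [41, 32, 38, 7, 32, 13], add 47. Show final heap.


Append 47: [41, 32, 38, 7, 32, 13, 47]
Bubble up: swap idx 6(47) with idx 2(38); swap idx 2(47) with idx 0(41)
Result: [47, 32, 41, 7, 32, 13, 38]


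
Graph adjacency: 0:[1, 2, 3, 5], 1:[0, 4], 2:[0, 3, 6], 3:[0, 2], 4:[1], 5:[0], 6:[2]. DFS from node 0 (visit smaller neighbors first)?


DFS stack-based: start with [0]
Visit order: [0, 1, 4, 2, 3, 6, 5]


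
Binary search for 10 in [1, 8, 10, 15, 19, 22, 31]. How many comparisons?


Search for 10:
[0,6] mid=3 arr[3]=15
[0,2] mid=1 arr[1]=8
[2,2] mid=2 arr[2]=10
Total: 3 comparisons


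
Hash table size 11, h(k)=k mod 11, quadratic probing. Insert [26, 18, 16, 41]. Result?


Insertions: 26->slot 4; 18->slot 7; 16->slot 5; 41->slot 8
Table: [None, None, None, None, 26, 16, None, 18, 41, None, None]


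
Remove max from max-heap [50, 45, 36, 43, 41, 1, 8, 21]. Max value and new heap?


Max = 50
Replace root with last, heapify down
Resulting heap: [45, 43, 36, 21, 41, 1, 8]


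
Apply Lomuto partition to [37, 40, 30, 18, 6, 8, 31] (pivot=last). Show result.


Elements <= 31 go left of pivot.
Result: [30, 18, 6, 8, 31, 40, 37], pivot at index 4


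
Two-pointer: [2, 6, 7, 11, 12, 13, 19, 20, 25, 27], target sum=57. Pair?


Two pointers: lo=0, hi=9
No pair sums to 57


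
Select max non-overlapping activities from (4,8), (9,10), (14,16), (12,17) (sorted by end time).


Greedy: pick earliest-ending, then skip overlaps.
Selected (3 activities): [(4, 8), (9, 10), (14, 16)]


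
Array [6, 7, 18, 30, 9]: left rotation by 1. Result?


Left rotate by 1: [7, 18, 30, 9, 6]


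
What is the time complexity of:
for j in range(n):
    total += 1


Per nesting level: O(n) = O(n)
Complexity: O(n)


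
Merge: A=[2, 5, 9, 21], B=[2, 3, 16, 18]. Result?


Compare heads, take smaller each step.
Merged: [2, 2, 3, 5, 9, 16, 18, 21]


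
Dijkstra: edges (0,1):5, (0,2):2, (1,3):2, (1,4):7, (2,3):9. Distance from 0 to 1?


Dijkstra from 0:
Distances: {0: 0, 1: 5, 2: 2, 3: 7, 4: 12}
Shortest distance to 1 = 5, path = [0, 1]


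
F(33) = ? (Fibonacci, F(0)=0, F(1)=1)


F(n)=F(n-1)+F(n-2)
...F(31)=1346269, F(32)=2178309, F(33)=3524578


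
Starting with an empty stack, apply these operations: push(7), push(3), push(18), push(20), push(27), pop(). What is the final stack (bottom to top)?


push(7) -> [7]
push(3) -> [7, 3]
push(18) -> [7, 3, 18]
push(20) -> [7, 3, 18, 20]
push(27) -> [7, 3, 18, 20, 27]
pop() returns 27 -> [7, 3, 18, 20]
Final stack (bottom to top): [7, 3, 18, 20]


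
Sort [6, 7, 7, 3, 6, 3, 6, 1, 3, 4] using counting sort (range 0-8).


Count array: [0, 1, 0, 3, 1, 0, 3, 2, 0]
Reconstruct: [1, 3, 3, 3, 4, 6, 6, 6, 7, 7]


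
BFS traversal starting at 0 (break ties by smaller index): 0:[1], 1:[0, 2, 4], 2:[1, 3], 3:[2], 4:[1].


BFS queue: start with [0]
Visit order: [0, 1, 2, 4, 3]


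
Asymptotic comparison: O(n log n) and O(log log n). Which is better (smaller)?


double-logarithmic grows slower than linearithmic
O(log log n) is asymptotically smaller; O(n log n) grows faster


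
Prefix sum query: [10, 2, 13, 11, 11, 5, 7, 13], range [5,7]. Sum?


Prefix sums: [0, 10, 12, 25, 36, 47, 52, 59, 72]
Sum[5..7] = prefix[8] - prefix[5] = 72 - 47 = 25


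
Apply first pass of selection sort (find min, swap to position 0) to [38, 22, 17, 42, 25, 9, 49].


After one pass: [9, 22, 17, 42, 25, 38, 49]


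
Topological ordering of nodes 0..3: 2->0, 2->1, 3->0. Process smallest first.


Kahn's algorithm, process smallest node first
Order: [2, 1, 3, 0]


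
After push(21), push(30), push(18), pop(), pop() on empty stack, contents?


push(21) -> [21]
push(30) -> [21, 30]
push(18) -> [21, 30, 18]
pop() returns 18 -> [21, 30]
pop() returns 30 -> [21]
Final stack (bottom to top): [21]


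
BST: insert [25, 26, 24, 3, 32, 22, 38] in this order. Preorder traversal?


Root = 25; build tree by BST insertion.
Preorder traversal: [25, 24, 3, 22, 26, 32, 38]


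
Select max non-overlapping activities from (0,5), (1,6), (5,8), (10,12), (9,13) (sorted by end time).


Greedy: pick earliest-ending, then skip overlaps.
Selected (3 activities): [(0, 5), (5, 8), (10, 12)]


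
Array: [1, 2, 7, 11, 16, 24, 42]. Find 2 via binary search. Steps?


Search for 2:
[0,6] mid=3 arr[3]=11
[0,2] mid=1 arr[1]=2
Total: 2 comparisons


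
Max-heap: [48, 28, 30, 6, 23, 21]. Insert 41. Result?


Append 41: [48, 28, 30, 6, 23, 21, 41]
Bubble up: swap idx 6(41) with idx 2(30)
Result: [48, 28, 41, 6, 23, 21, 30]


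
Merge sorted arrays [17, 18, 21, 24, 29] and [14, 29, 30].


Compare heads, take smaller each step.
Merged: [14, 17, 18, 21, 24, 29, 29, 30]


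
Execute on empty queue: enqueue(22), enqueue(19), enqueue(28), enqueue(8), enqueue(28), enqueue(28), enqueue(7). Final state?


enqueue(22) -> [22]
enqueue(19) -> [22, 19]
enqueue(28) -> [22, 19, 28]
enqueue(8) -> [22, 19, 28, 8]
enqueue(28) -> [22, 19, 28, 8, 28]
enqueue(28) -> [22, 19, 28, 8, 28, 28]
enqueue(7) -> [22, 19, 28, 8, 28, 28, 7]
Final queue (front to back): [22, 19, 28, 8, 28, 28, 7]


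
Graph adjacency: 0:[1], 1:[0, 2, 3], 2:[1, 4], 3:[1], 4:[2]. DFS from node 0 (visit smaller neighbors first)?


DFS stack-based: start with [0]
Visit order: [0, 1, 2, 4, 3]


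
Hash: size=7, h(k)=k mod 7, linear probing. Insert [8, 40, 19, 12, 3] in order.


Insertions: 8->slot 1; 40->slot 5; 19->slot 6; 12->slot 0; 3->slot 3
Table: [12, 8, None, 3, None, 40, 19]


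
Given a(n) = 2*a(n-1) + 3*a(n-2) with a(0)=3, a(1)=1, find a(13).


Build bottom-up:
...a(11)=177145, a(12)=531443, a(13)=2*531443+3*177145=1594321


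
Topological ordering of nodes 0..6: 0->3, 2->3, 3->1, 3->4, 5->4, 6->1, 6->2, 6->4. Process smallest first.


Kahn's algorithm, process smallest node first
Order: [0, 5, 6, 2, 3, 1, 4]


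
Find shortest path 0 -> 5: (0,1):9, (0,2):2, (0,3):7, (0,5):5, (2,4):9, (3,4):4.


Dijkstra from 0:
Distances: {0: 0, 1: 9, 2: 2, 3: 7, 4: 11, 5: 5}
Shortest distance to 5 = 5, path = [0, 5]


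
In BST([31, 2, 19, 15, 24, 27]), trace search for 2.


BST root = 31
Search for 2: compare at each node
Path: [31, 2]


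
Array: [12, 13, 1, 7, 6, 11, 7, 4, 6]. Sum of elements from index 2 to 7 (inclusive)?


Prefix sums: [0, 12, 25, 26, 33, 39, 50, 57, 61, 67]
Sum[2..7] = prefix[8] - prefix[2] = 61 - 25 = 36


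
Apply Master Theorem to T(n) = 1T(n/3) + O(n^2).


a=1, b=3, c=2. log_3(1)=0 < c=2. Case 3: O(n^c) = O(n^2)
Complexity: O(n^2)


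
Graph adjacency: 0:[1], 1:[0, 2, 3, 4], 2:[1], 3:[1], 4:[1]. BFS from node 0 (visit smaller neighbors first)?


BFS queue: start with [0]
Visit order: [0, 1, 2, 3, 4]


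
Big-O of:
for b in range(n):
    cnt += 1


Per nesting level: O(n) = O(n)
Complexity: O(n)


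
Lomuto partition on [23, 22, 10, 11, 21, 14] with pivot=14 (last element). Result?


Elements <= 14 go left of pivot.
Result: [10, 11, 14, 22, 21, 23], pivot at index 2


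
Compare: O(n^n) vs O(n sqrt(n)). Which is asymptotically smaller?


n^1.5 grows slower than n^n
O(n sqrt(n)) is asymptotically smaller; O(n^n) grows faster


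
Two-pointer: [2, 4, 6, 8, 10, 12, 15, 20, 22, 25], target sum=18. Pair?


Two pointers: lo=0, hi=9
Found pair: (6, 12) summing to 18


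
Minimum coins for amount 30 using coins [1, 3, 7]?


dp[0]=0; dp[i]=1+min(dp[i-c] for c in coins)
...dp[25]=5, dp[26]=6, dp[27]=5, dp[28]=4, dp[29]=5, dp[30]=6
Minimum coins for 30 = 6


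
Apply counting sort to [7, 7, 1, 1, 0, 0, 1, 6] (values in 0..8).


Count array: [2, 3, 0, 0, 0, 0, 1, 2, 0]
Reconstruct: [0, 0, 1, 1, 1, 6, 7, 7]


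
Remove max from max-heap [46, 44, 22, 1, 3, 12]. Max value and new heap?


Max = 46
Replace root with last, heapify down
Resulting heap: [44, 12, 22, 1, 3]


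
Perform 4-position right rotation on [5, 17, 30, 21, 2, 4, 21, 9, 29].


Right rotate by 4: [4, 21, 9, 29, 5, 17, 30, 21, 2]


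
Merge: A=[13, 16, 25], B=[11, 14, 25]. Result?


Compare heads, take smaller each step.
Merged: [11, 13, 14, 16, 25, 25]


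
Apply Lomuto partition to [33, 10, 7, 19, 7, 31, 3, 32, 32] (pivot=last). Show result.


Elements <= 32 go left of pivot.
Result: [10, 7, 19, 7, 31, 3, 32, 32, 33], pivot at index 7


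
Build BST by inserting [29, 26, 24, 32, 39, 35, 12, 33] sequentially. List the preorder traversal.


Root = 29; build tree by BST insertion.
Preorder traversal: [29, 26, 24, 12, 32, 39, 35, 33]


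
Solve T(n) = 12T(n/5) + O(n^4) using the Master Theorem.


a=12, b=5, c=4. log_5(12)=1.544 < c=4. Case 3: O(n^c) = O(n^4)
Complexity: O(n^4)


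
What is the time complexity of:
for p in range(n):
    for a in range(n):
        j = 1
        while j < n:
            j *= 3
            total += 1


Per nesting level: O(n) * O(n) * O(log n) = O(n^2 log n)
Complexity: O(n^2 log n)


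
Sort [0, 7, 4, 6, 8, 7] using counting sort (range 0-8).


Count array: [1, 0, 0, 0, 1, 0, 1, 2, 1]
Reconstruct: [0, 4, 6, 7, 7, 8]


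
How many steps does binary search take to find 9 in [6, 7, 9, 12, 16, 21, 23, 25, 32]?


Search for 9:
[0,8] mid=4 arr[4]=16
[0,3] mid=1 arr[1]=7
[2,3] mid=2 arr[2]=9
Total: 3 comparisons


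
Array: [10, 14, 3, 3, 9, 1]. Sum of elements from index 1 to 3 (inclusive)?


Prefix sums: [0, 10, 24, 27, 30, 39, 40]
Sum[1..3] = prefix[4] - prefix[1] = 30 - 10 = 20


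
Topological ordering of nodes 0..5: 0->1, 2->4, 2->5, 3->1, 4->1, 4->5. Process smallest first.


Kahn's algorithm, process smallest node first
Order: [0, 2, 3, 4, 1, 5]


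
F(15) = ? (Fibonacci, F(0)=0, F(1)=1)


F(n)=F(n-1)+F(n-2)
...F(13)=233, F(14)=377, F(15)=610


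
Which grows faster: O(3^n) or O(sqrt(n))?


sublinear grows slower than exponential (base 3)
O(sqrt(n)) is asymptotically smaller; O(3^n) grows faster


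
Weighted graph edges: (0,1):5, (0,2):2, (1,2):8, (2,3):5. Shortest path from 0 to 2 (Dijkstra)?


Dijkstra from 0:
Distances: {0: 0, 1: 5, 2: 2, 3: 7}
Shortest distance to 2 = 2, path = [0, 2]


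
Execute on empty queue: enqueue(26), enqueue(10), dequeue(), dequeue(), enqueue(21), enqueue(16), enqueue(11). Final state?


enqueue(26) -> [26]
enqueue(10) -> [26, 10]
dequeue() returns 26 -> [10]
dequeue() returns 10 -> []
enqueue(21) -> [21]
enqueue(16) -> [21, 16]
enqueue(11) -> [21, 16, 11]
Final queue (front to back): [21, 16, 11]
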